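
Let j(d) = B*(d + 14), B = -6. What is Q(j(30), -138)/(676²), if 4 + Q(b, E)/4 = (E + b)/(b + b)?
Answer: -285/10053472 ≈ -2.8348e-5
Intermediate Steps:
j(d) = -84 - 6*d (j(d) = -6*(d + 14) = -6*(14 + d) = -84 - 6*d)
Q(b, E) = -16 + 2*(E + b)/b (Q(b, E) = -16 + 4*((E + b)/(b + b)) = -16 + 4*((E + b)/((2*b))) = -16 + 4*((E + b)*(1/(2*b))) = -16 + 4*((E + b)/(2*b)) = -16 + 2*(E + b)/b)
Q(j(30), -138)/(676²) = (-14 + 2*(-138)/(-84 - 6*30))/(676²) = (-14 + 2*(-138)/(-84 - 180))/456976 = (-14 + 2*(-138)/(-264))*(1/456976) = (-14 + 2*(-138)*(-1/264))*(1/456976) = (-14 + 23/22)*(1/456976) = -285/22*1/456976 = -285/10053472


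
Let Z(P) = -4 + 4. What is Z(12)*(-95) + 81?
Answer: 81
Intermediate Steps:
Z(P) = 0
Z(12)*(-95) + 81 = 0*(-95) + 81 = 0 + 81 = 81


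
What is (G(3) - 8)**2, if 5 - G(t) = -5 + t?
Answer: 1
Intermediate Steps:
G(t) = 10 - t (G(t) = 5 - (-5 + t) = 5 + (5 - t) = 10 - t)
(G(3) - 8)**2 = ((10 - 1*3) - 8)**2 = ((10 - 3) - 8)**2 = (7 - 8)**2 = (-1)**2 = 1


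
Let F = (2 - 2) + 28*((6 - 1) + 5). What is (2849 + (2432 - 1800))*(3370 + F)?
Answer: 12705650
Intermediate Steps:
F = 280 (F = 0 + 28*(5 + 5) = 0 + 28*10 = 0 + 280 = 280)
(2849 + (2432 - 1800))*(3370 + F) = (2849 + (2432 - 1800))*(3370 + 280) = (2849 + 632)*3650 = 3481*3650 = 12705650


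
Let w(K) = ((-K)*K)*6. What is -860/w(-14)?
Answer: 215/294 ≈ 0.73129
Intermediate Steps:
w(K) = -6*K² (w(K) = -K²*6 = -6*K²)
-860/w(-14) = -860/((-6*(-14)²)) = -860/((-6*196)) = -860/(-1176) = -860*(-1/1176) = 215/294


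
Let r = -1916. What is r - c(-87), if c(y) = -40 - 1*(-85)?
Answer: -1961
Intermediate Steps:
c(y) = 45 (c(y) = -40 + 85 = 45)
r - c(-87) = -1916 - 1*45 = -1916 - 45 = -1961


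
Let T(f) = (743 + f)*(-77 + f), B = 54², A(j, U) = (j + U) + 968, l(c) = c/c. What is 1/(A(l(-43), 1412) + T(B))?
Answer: 1/10390282 ≈ 9.6244e-8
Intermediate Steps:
l(c) = 1
A(j, U) = 968 + U + j (A(j, U) = (U + j) + 968 = 968 + U + j)
B = 2916
T(f) = (-77 + f)*(743 + f)
1/(A(l(-43), 1412) + T(B)) = 1/((968 + 1412 + 1) + (-57211 + 2916² + 666*2916)) = 1/(2381 + (-57211 + 8503056 + 1942056)) = 1/(2381 + 10387901) = 1/10390282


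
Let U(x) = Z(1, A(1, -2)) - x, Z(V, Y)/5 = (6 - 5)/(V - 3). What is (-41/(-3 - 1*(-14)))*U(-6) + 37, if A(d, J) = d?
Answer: 527/22 ≈ 23.955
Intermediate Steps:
Z(V, Y) = 5/(-3 + V) (Z(V, Y) = 5*((6 - 5)/(V - 3)) = 5*(1/(-3 + V)) = 5/(-3 + V))
U(x) = -5/2 - x (U(x) = 5/(-3 + 1) - x = 5/(-2) - x = 5*(-½) - x = -5/2 - x)
(-41/(-3 - 1*(-14)))*U(-6) + 37 = (-41/(-3 - 1*(-14)))*(-5/2 - 1*(-6)) + 37 = (-41/(-3 + 14))*(-5/2 + 6) + 37 = -41/11*(7/2) + 37 = -41*1/11*(7/2) + 37 = -41/11*7/2 + 37 = -287/22 + 37 = 527/22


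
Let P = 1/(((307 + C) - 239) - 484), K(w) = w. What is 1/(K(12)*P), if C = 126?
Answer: -145/6 ≈ -24.167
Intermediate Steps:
P = -1/290 (P = 1/(((307 + 126) - 239) - 484) = 1/((433 - 239) - 484) = 1/(194 - 484) = 1/(-290) = -1/290 ≈ -0.0034483)
1/(K(12)*P) = 1/(12*(-1/290)) = (1/12)*(-290) = -145/6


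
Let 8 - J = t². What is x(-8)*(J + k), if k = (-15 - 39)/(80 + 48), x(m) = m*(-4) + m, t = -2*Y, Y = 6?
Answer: -26193/8 ≈ -3274.1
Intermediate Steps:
t = -12 (t = -2*6 = -12)
J = -136 (J = 8 - 1*(-12)² = 8 - 1*144 = 8 - 144 = -136)
x(m) = -3*m (x(m) = -4*m + m = -3*m)
k = -27/64 (k = -54/128 = -54*1/128 = -27/64 ≈ -0.42188)
x(-8)*(J + k) = (-3*(-8))*(-136 - 27/64) = 24*(-8731/64) = -26193/8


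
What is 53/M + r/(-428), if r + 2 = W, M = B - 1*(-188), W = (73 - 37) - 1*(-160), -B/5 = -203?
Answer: -105349/257442 ≈ -0.40921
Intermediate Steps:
B = 1015 (B = -5*(-203) = 1015)
W = 196 (W = 36 + 160 = 196)
M = 1203 (M = 1015 - 1*(-188) = 1015 + 188 = 1203)
r = 194 (r = -2 + 196 = 194)
53/M + r/(-428) = 53/1203 + 194/(-428) = 53*(1/1203) + 194*(-1/428) = 53/1203 - 97/214 = -105349/257442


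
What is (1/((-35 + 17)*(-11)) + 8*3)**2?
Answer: 22591009/39204 ≈ 576.24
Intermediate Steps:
(1/((-35 + 17)*(-11)) + 8*3)**2 = (-1/11/(-18) + 24)**2 = (-1/18*(-1/11) + 24)**2 = (1/198 + 24)**2 = (4753/198)**2 = 22591009/39204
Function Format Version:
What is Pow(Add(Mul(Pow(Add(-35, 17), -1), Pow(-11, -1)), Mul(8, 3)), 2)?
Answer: Rational(22591009, 39204) ≈ 576.24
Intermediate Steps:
Pow(Add(Mul(Pow(Add(-35, 17), -1), Pow(-11, -1)), Mul(8, 3)), 2) = Pow(Add(Mul(Pow(-18, -1), Rational(-1, 11)), 24), 2) = Pow(Add(Mul(Rational(-1, 18), Rational(-1, 11)), 24), 2) = Pow(Add(Rational(1, 198), 24), 2) = Pow(Rational(4753, 198), 2) = Rational(22591009, 39204)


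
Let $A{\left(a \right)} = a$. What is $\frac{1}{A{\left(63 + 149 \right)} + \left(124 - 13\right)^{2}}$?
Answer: $\frac{1}{12533} \approx 7.9789 \cdot 10^{-5}$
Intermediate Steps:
$\frac{1}{A{\left(63 + 149 \right)} + \left(124 - 13\right)^{2}} = \frac{1}{\left(63 + 149\right) + \left(124 - 13\right)^{2}} = \frac{1}{212 + 111^{2}} = \frac{1}{212 + 12321} = \frac{1}{12533}$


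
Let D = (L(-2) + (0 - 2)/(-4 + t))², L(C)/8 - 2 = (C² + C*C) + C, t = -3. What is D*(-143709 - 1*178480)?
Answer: -9320467500/7 ≈ -1.3315e+9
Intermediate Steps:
L(C) = 16 + 8*C + 16*C² (L(C) = 16 + 8*((C² + C*C) + C) = 16 + 8*((C² + C²) + C) = 16 + 8*(2*C² + C) = 16 + 8*(C + 2*C²) = 16 + (8*C + 16*C²) = 16 + 8*C + 16*C²)
D = 202500/49 (D = ((16 + 8*(-2) + 16*(-2)²) + (0 - 2)/(-4 - 3))² = ((16 - 16 + 16*4) - 2/(-7))² = ((16 - 16 + 64) - 2*(-⅐))² = (64 + 2/7)² = (450/7)² = 202500/49 ≈ 4132.7)
D*(-143709 - 1*178480) = 202500*(-143709 - 1*178480)/49 = 202500*(-143709 - 178480)/49 = (202500/49)*(-322189) = -9320467500/7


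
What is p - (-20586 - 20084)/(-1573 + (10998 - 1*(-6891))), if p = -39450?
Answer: -321812765/8158 ≈ -39448.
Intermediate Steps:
p - (-20586 - 20084)/(-1573 + (10998 - 1*(-6891))) = -39450 - (-20586 - 20084)/(-1573 + (10998 - 1*(-6891))) = -39450 - (-40670)/(-1573 + (10998 + 6891)) = -39450 - (-40670)/(-1573 + 17889) = -39450 - (-40670)/16316 = -39450 - 1*(-20335/8158) = -39450 + 20335/8158 = -321812765/8158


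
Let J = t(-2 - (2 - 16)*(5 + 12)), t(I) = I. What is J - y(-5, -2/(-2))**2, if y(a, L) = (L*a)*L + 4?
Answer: 235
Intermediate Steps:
y(a, L) = 4 + a*L**2 (y(a, L) = a*L**2 + 4 = 4 + a*L**2)
J = 236 (J = -2 - (2 - 16)*(5 + 12) = -2 - (-14)*17 = -2 - 1*(-238) = -2 + 238 = 236)
J - y(-5, -2/(-2))**2 = 236 - (4 - 5*1**2)**2 = 236 - (4 - 5*1)**2 = 236 - (4 - 5)**2 = 236 - 1*(-1)**2 = 236 - 1*1 = 236 - 1 = 235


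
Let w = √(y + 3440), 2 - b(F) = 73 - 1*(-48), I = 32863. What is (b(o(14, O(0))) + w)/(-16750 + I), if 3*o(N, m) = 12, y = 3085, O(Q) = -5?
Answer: -119/16113 + 5*√29/5371 ≈ -0.0023722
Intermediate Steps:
o(N, m) = 4 (o(N, m) = (⅓)*12 = 4)
b(F) = -119 (b(F) = 2 - (73 - 1*(-48)) = 2 - (73 + 48) = 2 - 1*121 = 2 - 121 = -119)
w = 15*√29 (w = √(3085 + 3440) = √6525 = 15*√29 ≈ 80.777)
(b(o(14, O(0))) + w)/(-16750 + I) = (-119 + 15*√29)/(-16750 + 32863) = (-119 + 15*√29)/16113 = (-119 + 15*√29)*(1/16113) = -119/16113 + 5*√29/5371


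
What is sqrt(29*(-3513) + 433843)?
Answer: sqrt(331966) ≈ 576.17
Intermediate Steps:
sqrt(29*(-3513) + 433843) = sqrt(-101877 + 433843) = sqrt(331966)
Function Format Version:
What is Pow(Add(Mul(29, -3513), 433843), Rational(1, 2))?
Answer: Pow(331966, Rational(1, 2)) ≈ 576.17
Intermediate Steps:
Pow(Add(Mul(29, -3513), 433843), Rational(1, 2)) = Pow(Add(-101877, 433843), Rational(1, 2)) = Pow(331966, Rational(1, 2))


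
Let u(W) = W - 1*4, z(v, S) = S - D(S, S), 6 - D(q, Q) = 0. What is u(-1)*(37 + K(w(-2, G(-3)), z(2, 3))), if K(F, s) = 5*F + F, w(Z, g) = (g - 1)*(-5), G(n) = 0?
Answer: -335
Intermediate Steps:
D(q, Q) = 6 (D(q, Q) = 6 - 1*0 = 6 + 0 = 6)
w(Z, g) = 5 - 5*g (w(Z, g) = (-1 + g)*(-5) = 5 - 5*g)
z(v, S) = -6 + S (z(v, S) = S - 1*6 = S - 6 = -6 + S)
K(F, s) = 6*F
u(W) = -4 + W (u(W) = W - 4 = -4 + W)
u(-1)*(37 + K(w(-2, G(-3)), z(2, 3))) = (-4 - 1)*(37 + 6*(5 - 5*0)) = -5*(37 + 6*(5 + 0)) = -5*(37 + 6*5) = -5*(37 + 30) = -5*67 = -335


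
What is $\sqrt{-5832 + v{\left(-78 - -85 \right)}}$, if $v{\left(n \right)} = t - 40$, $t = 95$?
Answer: $i \sqrt{5777} \approx 76.007 i$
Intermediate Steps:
$v{\left(n \right)} = 55$ ($v{\left(n \right)} = 95 - 40 = 55$)
$\sqrt{-5832 + v{\left(-78 - -85 \right)}} = \sqrt{-5832 + 55} = \sqrt{-5777} = i \sqrt{5777}$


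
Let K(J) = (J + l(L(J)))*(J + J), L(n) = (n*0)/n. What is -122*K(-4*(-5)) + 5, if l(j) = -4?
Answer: -78075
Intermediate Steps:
L(n) = 0 (L(n) = 0/n = 0)
K(J) = 2*J*(-4 + J) (K(J) = (J - 4)*(J + J) = (-4 + J)*(2*J) = 2*J*(-4 + J))
-122*K(-4*(-5)) + 5 = -244*(-4*(-5))*(-4 - 4*(-5)) + 5 = -244*20*(-4 + 20) + 5 = -244*20*16 + 5 = -122*640 + 5 = -78080 + 5 = -78075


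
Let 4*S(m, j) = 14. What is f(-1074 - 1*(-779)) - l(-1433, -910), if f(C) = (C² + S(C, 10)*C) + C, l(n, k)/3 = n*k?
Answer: -7652785/2 ≈ -3.8264e+6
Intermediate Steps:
S(m, j) = 7/2 (S(m, j) = (¼)*14 = 7/2)
l(n, k) = 3*k*n (l(n, k) = 3*(n*k) = 3*(k*n) = 3*k*n)
f(C) = C² + 9*C/2 (f(C) = (C² + 7*C/2) + C = C² + 9*C/2)
f(-1074 - 1*(-779)) - l(-1433, -910) = (-1074 - 1*(-779))*(9 + 2*(-1074 - 1*(-779)))/2 - 3*(-910)*(-1433) = (-1074 + 779)*(9 + 2*(-1074 + 779))/2 - 1*3912090 = (½)*(-295)*(9 + 2*(-295)) - 3912090 = (½)*(-295)*(9 - 590) - 3912090 = (½)*(-295)*(-581) - 3912090 = 171395/2 - 3912090 = -7652785/2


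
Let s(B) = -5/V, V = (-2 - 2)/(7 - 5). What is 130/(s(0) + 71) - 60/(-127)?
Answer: 41840/18669 ≈ 2.2411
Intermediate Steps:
V = -2 (V = -4/2 = -4*½ = -2)
s(B) = 5/2 (s(B) = -5/(-2) = -5*(-½) = 5/2)
130/(s(0) + 71) - 60/(-127) = 130/(5/2 + 71) - 60/(-127) = 130/(147/2) - 60*(-1/127) = 130*(2/147) + 60/127 = 260/147 + 60/127 = 41840/18669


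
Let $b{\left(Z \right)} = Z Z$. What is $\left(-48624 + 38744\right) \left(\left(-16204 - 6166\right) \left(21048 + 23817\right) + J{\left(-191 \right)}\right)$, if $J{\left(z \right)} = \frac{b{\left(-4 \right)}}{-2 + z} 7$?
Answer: $\frac{1913761925648560}{193} \approx 9.9159 \cdot 10^{12}$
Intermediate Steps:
$b{\left(Z \right)} = Z^{2}$
$J{\left(z \right)} = \frac{112}{-2 + z}$ ($J{\left(z \right)} = \frac{\left(-4\right)^{2}}{-2 + z} 7 = \frac{16}{-2 + z} 7 = \frac{112}{-2 + z}$)
$\left(-48624 + 38744\right) \left(\left(-16204 - 6166\right) \left(21048 + 23817\right) + J{\left(-191 \right)}\right) = \left(-48624 + 38744\right) \left(\left(-16204 - 6166\right) \left(21048 + 23817\right) + \frac{112}{-2 - 191}\right) = - 9880 \left(\left(-22370\right) 44865 + \frac{112}{-193}\right) = - 9880 \left(-1003630050 + 112 \left(- \frac{1}{193}\right)\right) = - 9880 \left(-1003630050 - \frac{112}{193}\right) = \left(-9880\right) \left(- \frac{193700599762}{193}\right) = \frac{1913761925648560}{193}$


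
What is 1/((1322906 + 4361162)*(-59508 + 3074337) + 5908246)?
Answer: 1/17136498952618 ≈ 5.8355e-14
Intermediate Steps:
1/((1322906 + 4361162)*(-59508 + 3074337) + 5908246) = 1/(5684068*3014829 + 5908246) = 1/(17136493044372 + 5908246) = 1/17136498952618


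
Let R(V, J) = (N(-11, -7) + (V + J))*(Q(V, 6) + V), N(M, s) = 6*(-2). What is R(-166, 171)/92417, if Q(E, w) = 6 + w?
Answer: 1078/92417 ≈ 0.011665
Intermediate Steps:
N(M, s) = -12
R(V, J) = (12 + V)*(-12 + J + V) (R(V, J) = (-12 + (V + J))*((6 + 6) + V) = (-12 + (J + V))*(12 + V) = (-12 + J + V)*(12 + V) = (12 + V)*(-12 + J + V))
R(-166, 171)/92417 = (-144 + (-166)**2 + 12*171 + 171*(-166))/92417 = (-144 + 27556 + 2052 - 28386)*(1/92417) = 1078*(1/92417) = 1078/92417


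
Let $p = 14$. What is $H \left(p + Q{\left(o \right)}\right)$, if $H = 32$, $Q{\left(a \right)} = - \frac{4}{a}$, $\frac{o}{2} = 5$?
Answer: $\frac{2176}{5} \approx 435.2$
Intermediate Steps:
$o = 10$ ($o = 2 \cdot 5 = 10$)
$H \left(p + Q{\left(o \right)}\right) = 32 \left(14 - \frac{4}{10}\right) = 32 \left(14 - \frac{2}{5}\right) = 32 \cdot \frac{68}{5} = \frac{2176}{5}$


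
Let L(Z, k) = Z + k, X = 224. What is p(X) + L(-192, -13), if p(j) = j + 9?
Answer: 28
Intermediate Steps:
p(j) = 9 + j
p(X) + L(-192, -13) = (9 + 224) + (-192 - 13) = 233 - 205 = 28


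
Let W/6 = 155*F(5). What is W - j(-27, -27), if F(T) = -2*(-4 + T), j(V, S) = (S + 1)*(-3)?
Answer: -1938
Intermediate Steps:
j(V, S) = -3 - 3*S (j(V, S) = (1 + S)*(-3) = -3 - 3*S)
F(T) = 8 - 2*T
W = -1860 (W = 6*(155*(8 - 2*5)) = 6*(155*(8 - 10)) = 6*(155*(-2)) = 6*(-310) = -1860)
W - j(-27, -27) = -1860 - (-3 - 3*(-27)) = -1860 - (-3 + 81) = -1860 - 1*78 = -1860 - 78 = -1938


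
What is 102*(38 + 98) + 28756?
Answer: 42628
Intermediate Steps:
102*(38 + 98) + 28756 = 102*136 + 28756 = 13872 + 28756 = 42628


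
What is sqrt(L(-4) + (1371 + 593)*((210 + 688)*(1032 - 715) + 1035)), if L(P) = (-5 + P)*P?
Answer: 40*sqrt(350698) ≈ 23688.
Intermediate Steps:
L(P) = P*(-5 + P)
sqrt(L(-4) + (1371 + 593)*((210 + 688)*(1032 - 715) + 1035)) = sqrt(-4*(-5 - 4) + (1371 + 593)*((210 + 688)*(1032 - 715) + 1035)) = sqrt(-4*(-9) + 1964*(898*317 + 1035)) = sqrt(36 + 1964*(284666 + 1035)) = sqrt(36 + 1964*285701) = sqrt(36 + 561116764) = sqrt(561116800) = 40*sqrt(350698)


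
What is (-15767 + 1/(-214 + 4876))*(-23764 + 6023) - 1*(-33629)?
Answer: 1304222342371/4662 ≈ 2.7976e+8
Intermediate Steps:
(-15767 + 1/(-214 + 4876))*(-23764 + 6023) - 1*(-33629) = (-15767 + 1/4662)*(-17741) + 33629 = -73505753/4662*(-17741) + 33629 = 1304065563973/4662 + 33629 = 1304222342371/4662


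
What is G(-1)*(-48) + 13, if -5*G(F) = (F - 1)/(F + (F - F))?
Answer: 161/5 ≈ 32.200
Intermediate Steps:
G(F) = -(-1 + F)/(5*F) (G(F) = -(F - 1)/(5*(F + (F - F))) = -(-1 + F)/(5*(F + 0)) = -(-1 + F)/(5*F))
G(-1)*(-48) + 13 = ((⅕)*(1 - 1*(-1))/(-1))*(-48) + 13 = ((⅕)*(-1)*(1 + 1))*(-48) + 13 = ((⅕)*(-1)*2)*(-48) + 13 = -⅖*(-48) + 13 = 96/5 + 13 = 161/5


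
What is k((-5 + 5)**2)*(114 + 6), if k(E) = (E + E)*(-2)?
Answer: 0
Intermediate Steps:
k(E) = -4*E (k(E) = (2*E)*(-2) = -4*E)
k((-5 + 5)**2)*(114 + 6) = (-4*(-5 + 5)**2)*(114 + 6) = -4*0**2*120 = -4*0*120 = 0*120 = 0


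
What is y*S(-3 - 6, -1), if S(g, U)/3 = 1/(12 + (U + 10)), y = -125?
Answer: -125/7 ≈ -17.857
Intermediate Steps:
S(g, U) = 3/(22 + U) (S(g, U) = 3/(12 + (U + 10)) = 3/(12 + (10 + U)) = 3/(22 + U))
y*S(-3 - 6, -1) = -375/(22 - 1) = -375/21 = -125*⅐ = -125/7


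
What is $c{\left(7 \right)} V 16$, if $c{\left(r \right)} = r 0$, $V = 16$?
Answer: $0$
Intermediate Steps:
$c{\left(r \right)} = 0$
$c{\left(7 \right)} V 16 = 0 \cdot 16 \cdot 16 = 0 \cdot 16 = 0$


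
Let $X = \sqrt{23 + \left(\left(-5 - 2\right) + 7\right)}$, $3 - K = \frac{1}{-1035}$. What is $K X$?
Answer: $\frac{3106 \sqrt{23}}{1035} \approx 14.392$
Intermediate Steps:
$K = \frac{3106}{1035}$ ($K = 3 - \frac{1}{-1035} = 3 - - \frac{1}{1035} = 3 + \frac{1}{1035} = \frac{3106}{1035} \approx 3.001$)
$X = \sqrt{23}$ ($X = \sqrt{23 + \left(-7 + 7\right)} = \sqrt{23 + 0} = \sqrt{23} \approx 4.7958$)
$K X = \frac{3106 \sqrt{23}}{1035}$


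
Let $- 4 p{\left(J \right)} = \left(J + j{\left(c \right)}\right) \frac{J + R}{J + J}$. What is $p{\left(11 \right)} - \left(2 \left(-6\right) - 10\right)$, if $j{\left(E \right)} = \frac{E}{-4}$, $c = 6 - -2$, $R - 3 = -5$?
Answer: $\frac{1855}{88} \approx 21.08$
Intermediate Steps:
$R = -2$ ($R = 3 - 5 = -2$)
$c = 8$ ($c = 6 + 2 = 8$)
$j{\left(E \right)} = - \frac{E}{4}$ ($j{\left(E \right)} = E \left(- \frac{1}{4}\right) = - \frac{E}{4}$)
$p{\left(J \right)} = - \frac{\left(-2 + J\right)^{2}}{8 J}$ ($p{\left(J \right)} = - \frac{\left(J - 2\right) \frac{J - 2}{J + J}}{4} = - \frac{\left(J - 2\right) \frac{-2 + J}{2 J}}{4} = - \frac{\left(-2 + J\right) \left(-2 + J\right) \frac{1}{2 J}}{4} = - \frac{\left(-2 + J\right) \frac{-2 + J}{2 J}}{4} = - \frac{\frac{1}{2} \frac{1}{J} \left(-2 + J\right)^{2}}{4} = - \frac{\left(-2 + J\right)^{2}}{8 J}$)
$p{\left(11 \right)} - \left(2 \left(-6\right) - 10\right) = \frac{-4 - 11 \left(-4 + 11\right)}{8 \cdot 11} - \left(2 \left(-6\right) - 10\right) = \frac{1}{8} \cdot \frac{1}{11} \left(-4 - 11 \cdot 7\right) - \left(-12 - 10\right) = \frac{1}{8} \cdot \frac{1}{11} \left(-4 - 77\right) - -22 = \frac{1}{8} \cdot \frac{1}{11} \left(-81\right) + 22 = - \frac{81}{88} + 22 = \frac{1855}{88}$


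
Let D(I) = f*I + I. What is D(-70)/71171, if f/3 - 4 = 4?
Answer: -1750/71171 ≈ -0.024589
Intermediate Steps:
f = 24 (f = 12 + 3*4 = 12 + 12 = 24)
D(I) = 25*I (D(I) = 24*I + I = 25*I)
D(-70)/71171 = (25*(-70))/71171 = -1750*1/71171 = -1750/71171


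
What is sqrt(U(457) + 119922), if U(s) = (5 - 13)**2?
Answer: sqrt(119986) ≈ 346.39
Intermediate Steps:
U(s) = 64 (U(s) = (-8)**2 = 64)
sqrt(U(457) + 119922) = sqrt(64 + 119922) = sqrt(119986)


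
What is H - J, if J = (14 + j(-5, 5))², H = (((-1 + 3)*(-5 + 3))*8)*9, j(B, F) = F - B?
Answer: -864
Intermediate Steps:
H = -288 (H = ((2*(-2))*8)*9 = -4*8*9 = -32*9 = -288)
J = 576 (J = (14 + (5 - 1*(-5)))² = (14 + (5 + 5))² = (14 + 10)² = 24² = 576)
H - J = -288 - 1*576 = -288 - 576 = -864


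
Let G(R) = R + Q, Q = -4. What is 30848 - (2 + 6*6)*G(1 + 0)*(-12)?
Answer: 29480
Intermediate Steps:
G(R) = -4 + R (G(R) = R - 4 = -4 + R)
30848 - (2 + 6*6)*G(1 + 0)*(-12) = 30848 - (2 + 6*6)*(-4 + (1 + 0))*(-12) = 30848 - (2 + 36)*(-4 + 1)*(-12) = 30848 - 38*(-3)*(-12) = 30848 - (-114)*(-12) = 30848 - 1*1368 = 30848 - 1368 = 29480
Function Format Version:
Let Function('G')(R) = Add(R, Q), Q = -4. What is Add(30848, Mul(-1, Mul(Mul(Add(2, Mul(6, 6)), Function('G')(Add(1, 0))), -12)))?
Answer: 29480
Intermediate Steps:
Function('G')(R) = Add(-4, R) (Function('G')(R) = Add(R, -4) = Add(-4, R))
Add(30848, Mul(-1, Mul(Mul(Add(2, Mul(6, 6)), Function('G')(Add(1, 0))), -12))) = Add(30848, Mul(-1, Mul(Mul(Add(2, Mul(6, 6)), Add(-4, Add(1, 0))), -12))) = Add(30848, Mul(-1, Mul(Mul(Add(2, 36), Add(-4, 1)), -12))) = Add(30848, Mul(-1, Mul(Mul(38, -3), -12))) = Add(30848, Mul(-1, Mul(-114, -12))) = Add(30848, Mul(-1, 1368)) = Add(30848, -1368) = 29480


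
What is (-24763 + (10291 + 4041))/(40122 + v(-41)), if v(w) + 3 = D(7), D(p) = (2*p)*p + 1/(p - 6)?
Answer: -3477/13406 ≈ -0.25936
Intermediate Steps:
D(p) = 1/(-6 + p) + 2*p² (D(p) = 2*p² + 1/(-6 + p) = 1/(-6 + p) + 2*p²)
v(w) = 96 (v(w) = -3 + (1 - 12*7² + 2*7³)/(-6 + 7) = -3 + (1 - 12*49 + 2*343)/1 = -3 + 1*(1 - 588 + 686) = -3 + 1*99 = -3 + 99 = 96)
(-24763 + (10291 + 4041))/(40122 + v(-41)) = (-24763 + (10291 + 4041))/(40122 + 96) = (-24763 + 14332)/40218 = -10431*1/40218 = -3477/13406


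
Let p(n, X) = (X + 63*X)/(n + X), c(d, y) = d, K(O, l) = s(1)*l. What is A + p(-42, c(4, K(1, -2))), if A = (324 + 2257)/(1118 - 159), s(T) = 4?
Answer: -73713/18221 ≈ -4.0455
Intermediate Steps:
K(O, l) = 4*l
A = 2581/959 ≈ 2.6913
p(n, X) = 64*X/(X + n) (p(n, X) = (64*X)/(X + n) = 64*X/(X + n))
A + p(-42, c(4, K(1, -2))) = 2581/959 + 64*4/(4 - 42) = 2581/959 + 64*4/(-38) = 2581/959 + 64*4*(-1/38) = 2581/959 - 128/19 = -73713/18221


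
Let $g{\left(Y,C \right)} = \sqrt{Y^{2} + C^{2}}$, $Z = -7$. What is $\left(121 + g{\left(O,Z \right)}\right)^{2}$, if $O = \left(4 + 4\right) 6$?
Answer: $\left(121 + \sqrt{2353}\right)^{2} \approx 28733.0$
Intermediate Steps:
$O = 48$ ($O = 8 \cdot 6 = 48$)
$g{\left(Y,C \right)} = \sqrt{C^{2} + Y^{2}}$
$\left(121 + g{\left(O,Z \right)}\right)^{2} = \left(121 + \sqrt{\left(-7\right)^{2} + 48^{2}}\right)^{2} = \left(121 + \sqrt{49 + 2304}\right)^{2} = \left(121 + \sqrt{2353}\right)^{2}$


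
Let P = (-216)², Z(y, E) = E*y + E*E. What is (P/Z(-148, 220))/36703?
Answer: 162/2018665 ≈ 8.0251e-5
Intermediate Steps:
Z(y, E) = E² + E*y (Z(y, E) = E*y + E² = E² + E*y)
P = 46656
(P/Z(-148, 220))/36703 = (46656/((220*(220 - 148))))/36703 = (46656/((220*72)))*(1/36703) = (46656/15840)*(1/36703) = (46656*(1/15840))*(1/36703) = (162/55)*(1/36703) = 162/2018665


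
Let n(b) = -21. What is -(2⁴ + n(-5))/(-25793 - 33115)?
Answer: -5/58908 ≈ -8.4878e-5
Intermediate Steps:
-(2⁴ + n(-5))/(-25793 - 33115) = -(2⁴ - 21)/(-25793 - 33115) = -(16 - 21)/(-58908) = -(-5)*(-1)/58908 = -1*5/58908 = -5/58908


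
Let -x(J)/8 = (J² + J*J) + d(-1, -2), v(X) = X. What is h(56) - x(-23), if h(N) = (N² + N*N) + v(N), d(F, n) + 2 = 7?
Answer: 14832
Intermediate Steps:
d(F, n) = 5 (d(F, n) = -2 + 7 = 5)
x(J) = -40 - 16*J² (x(J) = -8*((J² + J*J) + 5) = -8*((J² + J²) + 5) = -8*(2*J² + 5) = -8*(5 + 2*J²) = -40 - 16*J²)
h(N) = N + 2*N² (h(N) = (N² + N*N) + N = (N² + N²) + N = 2*N² + N = N + 2*N²)
h(56) - x(-23) = 56*(1 + 2*56) - (-40 - 16*(-23)²) = 56*(1 + 112) - (-40 - 16*529) = 56*113 - (-40 - 8464) = 6328 - 1*(-8504) = 6328 + 8504 = 14832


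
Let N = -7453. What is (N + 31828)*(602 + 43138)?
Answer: 1066162500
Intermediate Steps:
(N + 31828)*(602 + 43138) = (-7453 + 31828)*(602 + 43138) = 24375*43740 = 1066162500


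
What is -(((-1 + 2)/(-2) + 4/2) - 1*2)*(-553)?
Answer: -553/2 ≈ -276.50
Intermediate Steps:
-(((-1 + 2)/(-2) + 4/2) - 1*2)*(-553) = -((1*(-1/2) + 4*(1/2)) - 2)*(-553) = -((-1/2 + 2) - 2)*(-553) = -(3/2 - 2)*(-553) = -1*(-1/2)*(-553) = (1/2)*(-553) = -553/2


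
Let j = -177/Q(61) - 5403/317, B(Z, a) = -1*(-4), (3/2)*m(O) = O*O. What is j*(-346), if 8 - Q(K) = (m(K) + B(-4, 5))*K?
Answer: 424959567159/72065195 ≈ 5896.9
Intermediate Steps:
m(O) = 2*O**2/3 (m(O) = 2*(O*O)/3 = 2*O**2/3)
B(Z, a) = 4
Q(K) = 8 - K*(4 + 2*K**2/3) (Q(K) = 8 - (2*K**2/3 + 4)*K = 8 - (4 + 2*K**2/3)*K = 8 - K*(4 + 2*K**2/3))
j = -2456413683/144130390 (j = -177/(8 - 4*61 - 2/3*61**3) - 5403/317 = -177/(8 - 244 - 2/3*226981) - 5403*1/317 = -177/(8 - 244 - 453962/3) - 5403/317 = -177/(-454670/3) - 5403/317 = -177*(-3/454670) - 5403/317 = 531/454670 - 5403/317 = -2456413683/144130390 ≈ -17.043)
j*(-346) = -2456413683/144130390*(-346) = 424959567159/72065195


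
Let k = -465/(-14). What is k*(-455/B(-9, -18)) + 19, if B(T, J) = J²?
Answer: -5971/216 ≈ -27.644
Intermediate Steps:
k = 465/14 (k = -465*(-1/14) = 465/14 ≈ 33.214)
k*(-455/B(-9, -18)) + 19 = 465*(-455/((-18)²))/14 + 19 = 465*(-455/324)/14 + 19 = 465*(-455*1/324)/14 + 19 = (465/14)*(-455/324) + 19 = -10075/216 + 19 = -5971/216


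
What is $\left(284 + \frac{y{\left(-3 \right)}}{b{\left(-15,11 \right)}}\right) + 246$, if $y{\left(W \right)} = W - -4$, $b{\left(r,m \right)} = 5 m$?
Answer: $\frac{29151}{55} \approx 530.02$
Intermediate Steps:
$y{\left(W \right)} = 4 + W$ ($y{\left(W \right)} = W + 4 = 4 + W$)
$\left(284 + \frac{y{\left(-3 \right)}}{b{\left(-15,11 \right)}}\right) + 246 = \left(284 + \frac{4 - 3}{5 \cdot 11}\right) + 246 = \left(284 + 1 \cdot \frac{1}{55}\right) + 246 = \left(284 + \frac{1}{55}\right) + 246 = \frac{15621}{55} + 246 = \frac{29151}{55}$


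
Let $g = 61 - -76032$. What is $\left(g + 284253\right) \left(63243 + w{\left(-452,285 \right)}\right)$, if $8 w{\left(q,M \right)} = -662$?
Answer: $\frac{45519086893}{2} \approx 2.276 \cdot 10^{10}$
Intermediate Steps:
$w{\left(q,M \right)} = - \frac{331}{4}$ ($w{\left(q,M \right)} = \frac{1}{8} \left(-662\right) = - \frac{331}{4}$)
$g = 76093$ ($g = 61 + 76032 = 76093$)
$\left(g + 284253\right) \left(63243 + w{\left(-452,285 \right)}\right) = \left(76093 + 284253\right) \left(63243 - \frac{331}{4}\right) = 360346 \cdot \frac{252641}{4} = \frac{45519086893}{2}$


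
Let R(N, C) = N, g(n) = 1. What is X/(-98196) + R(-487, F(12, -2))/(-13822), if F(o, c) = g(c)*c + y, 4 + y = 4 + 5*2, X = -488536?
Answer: 1700091511/339316278 ≈ 5.0103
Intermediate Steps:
y = 10 (y = -4 + (4 + 5*2) = -4 + (4 + 10) = -4 + 14 = 10)
F(o, c) = 10 + c (F(o, c) = 1*c + 10 = c + 10 = 10 + c)
X/(-98196) + R(-487, F(12, -2))/(-13822) = -488536/(-98196) - 487/(-13822) = -488536*(-1/98196) - 487*(-1/13822) = 122134/24549 + 487/13822 = 1700091511/339316278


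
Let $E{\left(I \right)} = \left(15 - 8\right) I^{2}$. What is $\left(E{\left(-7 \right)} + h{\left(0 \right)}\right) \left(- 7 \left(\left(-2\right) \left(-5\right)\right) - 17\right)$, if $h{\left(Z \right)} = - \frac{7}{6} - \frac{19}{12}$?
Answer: $- \frac{118407}{4} \approx -29602.0$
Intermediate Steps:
$h{\left(Z \right)} = - \frac{11}{4}$ ($h{\left(Z \right)} = \left(-7\right) \frac{1}{6} - \frac{19}{12} = - \frac{7}{6} - \frac{19}{12} = - \frac{11}{4}$)
$E{\left(I \right)} = 7 I^{2}$ ($E{\left(I \right)} = \left(15 - 8\right) I^{2} = 7 I^{2}$)
$\left(E{\left(-7 \right)} + h{\left(0 \right)}\right) \left(- 7 \left(\left(-2\right) \left(-5\right)\right) - 17\right) = \left(7 \left(-7\right)^{2} - \frac{11}{4}\right) \left(- 7 \left(\left(-2\right) \left(-5\right)\right) - 17\right) = \left(7 \cdot 49 - \frac{11}{4}\right) \left(\left(-7\right) 10 - 17\right) = \left(343 - \frac{11}{4}\right) \left(-70 - 17\right) = \frac{1361}{4} \left(-87\right) = - \frac{118407}{4}$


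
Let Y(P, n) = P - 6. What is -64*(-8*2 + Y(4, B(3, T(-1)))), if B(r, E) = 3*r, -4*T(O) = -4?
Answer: 1152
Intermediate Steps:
T(O) = 1 (T(O) = -¼*(-4) = 1)
Y(P, n) = -6 + P
-64*(-8*2 + Y(4, B(3, T(-1)))) = -64*(-8*2 + (-6 + 4)) = -64*(-16 - 2) = -64*(-18) = 1152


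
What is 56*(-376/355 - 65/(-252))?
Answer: -143354/3195 ≈ -44.868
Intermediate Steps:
56*(-376/355 - 65/(-252)) = 56*(-376*1/355 - 65*(-1/252)) = 56*(-376/355 + 65/252) = 56*(-71677/89460) = -143354/3195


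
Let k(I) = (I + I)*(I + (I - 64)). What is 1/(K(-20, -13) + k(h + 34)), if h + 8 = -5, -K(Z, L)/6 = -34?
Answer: -1/720 ≈ -0.0013889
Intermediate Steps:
K(Z, L) = 204 (K(Z, L) = -6*(-34) = 204)
h = -13 (h = -8 - 5 = -13)
k(I) = 2*I*(-64 + 2*I) (k(I) = (2*I)*(I + (-64 + I)) = (2*I)*(-64 + 2*I) = 2*I*(-64 + 2*I))
1/(K(-20, -13) + k(h + 34)) = 1/(204 + 4*(-13 + 34)*(-32 + (-13 + 34))) = 1/(204 + 4*21*(-32 + 21)) = 1/(204 + 4*21*(-11)) = 1/(204 - 924) = 1/(-720) = -1/720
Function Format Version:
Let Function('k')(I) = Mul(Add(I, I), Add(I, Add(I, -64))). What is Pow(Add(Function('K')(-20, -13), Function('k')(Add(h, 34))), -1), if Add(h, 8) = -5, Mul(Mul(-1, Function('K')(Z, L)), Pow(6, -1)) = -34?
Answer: Rational(-1, 720) ≈ -0.0013889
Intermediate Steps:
Function('K')(Z, L) = 204 (Function('K')(Z, L) = Mul(-6, -34) = 204)
h = -13 (h = Add(-8, -5) = -13)
Function('k')(I) = Mul(2, I, Add(-64, Mul(2, I))) (Function('k')(I) = Mul(Mul(2, I), Add(I, Add(-64, I))) = Mul(Mul(2, I), Add(-64, Mul(2, I))) = Mul(2, I, Add(-64, Mul(2, I))))
Pow(Add(Function('K')(-20, -13), Function('k')(Add(h, 34))), -1) = Pow(Add(204, Mul(4, Add(-13, 34), Add(-32, Add(-13, 34)))), -1) = Pow(Add(204, Mul(4, 21, Add(-32, 21))), -1) = Pow(Add(204, Mul(4, 21, -11)), -1) = Pow(Add(204, -924), -1) = Pow(-720, -1) = Rational(-1, 720)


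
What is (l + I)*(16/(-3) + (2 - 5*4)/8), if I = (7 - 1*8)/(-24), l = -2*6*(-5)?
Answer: -131131/288 ≈ -455.32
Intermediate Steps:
l = 60 (l = -12*(-5) = 60)
I = 1/24 (I = (7 - 8)*(-1/24) = -1*(-1/24) = 1/24 ≈ 0.041667)
(l + I)*(16/(-3) + (2 - 5*4)/8) = (60 + 1/24)*(16/(-3) + (2 - 5*4)/8) = 1441*(16*(-1/3) + (2 - 20)*(1/8))/24 = 1441*(-16/3 - 18*1/8)/24 = 1441*(-16/3 - 9/4)/24 = (1441/24)*(-91/12) = -131131/288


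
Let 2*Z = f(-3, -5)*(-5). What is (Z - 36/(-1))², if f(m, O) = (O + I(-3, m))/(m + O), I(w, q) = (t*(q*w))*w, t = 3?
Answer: 5329/64 ≈ 83.266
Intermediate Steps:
I(w, q) = 3*q*w² (I(w, q) = (3*(q*w))*w = (3*q*w)*w = 3*q*w²)
f(m, O) = (O + 27*m)/(O + m) (f(m, O) = (O + 3*m*(-3)²)/(m + O) = (O + 3*m*9)/(O + m) = (O + 27*m)/(O + m))
Z = -215/8 (Z = (((-5 + 27*(-3))/(-5 - 3))*(-5))/2 = (((-5 - 81)/(-8))*(-5))/2 = (-⅛*(-86)*(-5))/2 = ((43/4)*(-5))/2 = (½)*(-215/4) = -215/8 ≈ -26.875)
(Z - 36/(-1))² = (-215/8 - 36/(-1))² = (-215/8 - 36*(-1))² = (-215/8 + 36)² = (73/8)² = 5329/64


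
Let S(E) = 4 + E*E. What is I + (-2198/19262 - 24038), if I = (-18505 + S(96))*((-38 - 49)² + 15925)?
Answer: -2101155090567/9631 ≈ -2.1817e+8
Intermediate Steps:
S(E) = 4 + E²
I = -218141790 (I = (-18505 + (4 + 96²))*((-38 - 49)² + 15925) = (-18505 + (4 + 9216))*((-87)² + 15925) = (-18505 + 9220)*(7569 + 15925) = -9285*23494 = -218141790)
I + (-2198/19262 - 24038) = -218141790 + (-2198/19262 - 24038) = -218141790 + (-2198*1/19262 - 24038) = -218141790 + (-1099/9631 - 24038) = -218141790 - 231511077/9631 = -2101155090567/9631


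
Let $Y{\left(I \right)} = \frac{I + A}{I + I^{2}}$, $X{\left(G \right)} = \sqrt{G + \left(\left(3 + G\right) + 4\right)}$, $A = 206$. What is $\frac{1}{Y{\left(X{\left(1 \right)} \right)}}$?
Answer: $\frac{12}{209} \approx 0.057416$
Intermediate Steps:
$X{\left(G \right)} = \sqrt{7 + 2 G}$ ($X{\left(G \right)} = \sqrt{G + \left(7 + G\right)} = \sqrt{7 + 2 G}$)
$Y{\left(I \right)} = \frac{206 + I}{I + I^{2}}$ ($Y{\left(I \right)} = \frac{I + 206}{I + I^{2}} = \frac{206 + I}{I + I^{2}}$)
$\frac{1}{Y{\left(X{\left(1 \right)} \right)}} = \frac{1}{\frac{1}{\sqrt{7 + 2 \cdot 1}} \frac{1}{1 + \sqrt{7 + 2 \cdot 1}} \left(206 + \sqrt{7 + 2 \cdot 1}\right)} = \frac{1}{\frac{1}{\sqrt{7 + 2}} \frac{1}{1 + \sqrt{7 + 2}} \left(206 + \sqrt{7 + 2}\right)} = \frac{1}{\frac{1}{\sqrt{9}} \frac{1}{1 + \sqrt{9}} \left(206 + \sqrt{9}\right)} = \frac{1}{\frac{1}{3} \frac{1}{1 + 3} \left(206 + 3\right)} = \frac{1}{\frac{1}{3} \cdot \frac{1}{4} \cdot 209} = \frac{1}{\frac{209}{12}} = \frac{12}{209}$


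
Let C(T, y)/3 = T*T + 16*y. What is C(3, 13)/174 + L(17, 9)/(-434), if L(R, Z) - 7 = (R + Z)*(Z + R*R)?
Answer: -88903/6293 ≈ -14.127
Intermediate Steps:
C(T, y) = 3*T² + 48*y (C(T, y) = 3*(T*T + 16*y) = 3*(T² + 16*y) = 3*T² + 48*y)
L(R, Z) = 7 + (R + Z)*(Z + R²) (L(R, Z) = 7 + (R + Z)*(Z + R*R) = 7 + (R + Z)*(Z + R²))
C(3, 13)/174 + L(17, 9)/(-434) = (3*3² + 48*13)/174 + (7 + 17³ + 9² + 17*9 + 9*17²)/(-434) = (3*9 + 624)*(1/174) + (7 + 4913 + 81 + 153 + 9*289)*(-1/434) = (27 + 624)*(1/174) + (7 + 4913 + 81 + 153 + 2601)*(-1/434) = 651*(1/174) + 7755*(-1/434) = 217/58 - 7755/434 = -88903/6293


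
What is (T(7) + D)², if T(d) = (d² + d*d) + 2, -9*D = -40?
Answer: 883600/81 ≈ 10909.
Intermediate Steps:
D = 40/9 (D = -⅑*(-40) = 40/9 ≈ 4.4444)
T(d) = 2 + 2*d² (T(d) = (d² + d²) + 2 = 2*d² + 2 = 2 + 2*d²)
(T(7) + D)² = ((2 + 2*7²) + 40/9)² = ((2 + 2*49) + 40/9)² = ((2 + 98) + 40/9)² = (100 + 40/9)² = (940/9)² = 883600/81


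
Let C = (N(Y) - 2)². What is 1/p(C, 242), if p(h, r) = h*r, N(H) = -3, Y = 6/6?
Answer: 1/6050 ≈ 0.00016529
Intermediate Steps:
Y = 1 (Y = 6*(⅙) = 1)
C = 25 (C = (-3 - 2)² = (-5)² = 25)
1/p(C, 242) = 1/(25*242) = 1/6050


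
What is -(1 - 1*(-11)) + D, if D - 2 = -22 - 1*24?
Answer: -56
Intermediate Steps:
D = -44 (D = 2 + (-22 - 1*24) = 2 + (-22 - 24) = 2 - 46 = -44)
-(1 - 1*(-11)) + D = -(1 - 1*(-11)) - 44 = -(1 + 11) - 44 = -1*12 - 44 = -12 - 44 = -56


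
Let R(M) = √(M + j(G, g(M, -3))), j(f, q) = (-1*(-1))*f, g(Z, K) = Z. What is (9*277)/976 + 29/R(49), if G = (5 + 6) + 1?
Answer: 2493/976 + 29*√61/61 ≈ 6.2674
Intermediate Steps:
G = 12 (G = 11 + 1 = 12)
j(f, q) = f (j(f, q) = 1*f = f)
R(M) = √(12 + M) (R(M) = √(M + 12) = √(12 + M))
(9*277)/976 + 29/R(49) = (9*277)/976 + 29/(√(12 + 49)) = 2493*(1/976) + 29/(√61) = 2493/976 + 29*(√61/61) = 2493/976 + 29*√61/61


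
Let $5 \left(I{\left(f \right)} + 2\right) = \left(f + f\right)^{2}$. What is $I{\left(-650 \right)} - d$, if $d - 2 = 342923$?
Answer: $-4927$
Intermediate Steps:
$I{\left(f \right)} = -2 + \frac{4 f^{2}}{5}$ ($I{\left(f \right)} = -2 + \frac{\left(f + f\right)^{2}}{5} = -2 + \frac{\left(2 f\right)^{2}}{5} = -2 + \frac{4 f^{2}}{5}$)
$d = 342925$ ($d = 2 + 342923 = 342925$)
$I{\left(-650 \right)} - d = \left(-2 + \frac{4 \left(-650\right)^{2}}{5}\right) - 342925 = \left(-2 + \frac{4}{5} \cdot 422500\right) - 342925 = \left(-2 + 338000\right) - 342925 = 337998 - 342925 = -4927$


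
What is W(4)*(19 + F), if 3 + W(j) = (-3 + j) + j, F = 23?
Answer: 84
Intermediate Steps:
W(j) = -6 + 2*j (W(j) = -3 + ((-3 + j) + j) = -3 + (-3 + 2*j) = -6 + 2*j)
W(4)*(19 + F) = (-6 + 2*4)*(19 + 23) = (-6 + 8)*42 = 2*42 = 84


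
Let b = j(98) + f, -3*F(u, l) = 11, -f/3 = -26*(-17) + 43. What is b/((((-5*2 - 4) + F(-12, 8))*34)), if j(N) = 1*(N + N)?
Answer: 3777/1802 ≈ 2.0960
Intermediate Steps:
j(N) = 2*N (j(N) = 1*(2*N) = 2*N)
f = -1455 (f = -3*(-26*(-17) + 43) = -3*(442 + 43) = -3*485 = -1455)
F(u, l) = -11/3 (F(u, l) = -1/3*11 = -11/3)
b = -1259 (b = 2*98 - 1455 = 196 - 1455 = -1259)
b/((((-5*2 - 4) + F(-12, 8))*34)) = -1259*1/(34*((-5*2 - 4) - 11/3)) = -1259*1/(34*((-10 - 4) - 11/3)) = -1259*1/(34*(-14 - 11/3)) = -1259/((-53/3*34)) = -1259/(-1802/3) = -1259*(-3/1802) = 3777/1802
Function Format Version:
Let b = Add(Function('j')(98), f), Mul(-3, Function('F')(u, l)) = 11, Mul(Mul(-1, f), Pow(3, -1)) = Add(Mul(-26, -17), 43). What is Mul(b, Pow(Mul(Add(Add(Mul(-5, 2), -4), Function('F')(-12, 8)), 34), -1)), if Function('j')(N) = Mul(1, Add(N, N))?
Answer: Rational(3777, 1802) ≈ 2.0960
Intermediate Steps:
Function('j')(N) = Mul(2, N) (Function('j')(N) = Mul(1, Mul(2, N)) = Mul(2, N))
f = -1455 (f = Mul(-3, Add(Mul(-26, -17), 43)) = Mul(-3, Add(442, 43)) = Mul(-3, 485) = -1455)
Function('F')(u, l) = Rational(-11, 3) (Function('F')(u, l) = Mul(Rational(-1, 3), 11) = Rational(-11, 3))
b = -1259 (b = Add(Mul(2, 98), -1455) = Add(196, -1455) = -1259)
Mul(b, Pow(Mul(Add(Add(Mul(-5, 2), -4), Function('F')(-12, 8)), 34), -1)) = Mul(-1259, Pow(Mul(Add(Add(Mul(-5, 2), -4), Rational(-11, 3)), 34), -1)) = Mul(-1259, Pow(Mul(Add(Add(-10, -4), Rational(-11, 3)), 34), -1)) = Mul(-1259, Pow(Mul(Add(-14, Rational(-11, 3)), 34), -1)) = Mul(-1259, Pow(Mul(Rational(-53, 3), 34), -1)) = Mul(-1259, Pow(Rational(-1802, 3), -1)) = Mul(-1259, Rational(-3, 1802)) = Rational(3777, 1802)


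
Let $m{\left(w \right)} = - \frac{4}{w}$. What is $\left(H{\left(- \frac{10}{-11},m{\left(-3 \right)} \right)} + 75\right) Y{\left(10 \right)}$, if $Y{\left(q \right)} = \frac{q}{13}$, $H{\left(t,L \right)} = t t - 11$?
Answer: $\frac{78440}{1573} \approx 49.867$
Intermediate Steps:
$H{\left(t,L \right)} = -11 + t^{2}$ ($H{\left(t,L \right)} = t^{2} - 11 = -11 + t^{2}$)
$Y{\left(q \right)} = \frac{q}{13}$ ($Y{\left(q \right)} = q \frac{1}{13} = \frac{q}{13}$)
$\left(H{\left(- \frac{10}{-11},m{\left(-3 \right)} \right)} + 75\right) Y{\left(10 \right)} = \left(\left(-11 + \left(- \frac{10}{-11}\right)^{2}\right) + 75\right) \frac{1}{13} \cdot 10 = \left(\left(-11 + \left(\left(-10\right) \left(- \frac{1}{11}\right)\right)^{2}\right) + 75\right) \frac{10}{13} = \left(\left(-11 + \left(\frac{10}{11}\right)^{2}\right) + 75\right) \frac{10}{13} = \left(\left(-11 + \frac{100}{121}\right) + 75\right) \frac{10}{13} = \left(- \frac{1231}{121} + 75\right) \frac{10}{13} = \frac{7844}{121} \cdot \frac{10}{13} = \frac{78440}{1573}$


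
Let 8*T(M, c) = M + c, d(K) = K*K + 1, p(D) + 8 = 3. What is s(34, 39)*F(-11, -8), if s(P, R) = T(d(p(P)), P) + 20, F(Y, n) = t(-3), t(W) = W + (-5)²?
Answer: 605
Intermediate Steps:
p(D) = -5 (p(D) = -8 + 3 = -5)
d(K) = 1 + K² (d(K) = K² + 1 = 1 + K²)
t(W) = 25 + W (t(W) = W + 25 = 25 + W)
F(Y, n) = 22 (F(Y, n) = 25 - 3 = 22)
T(M, c) = M/8 + c/8 (T(M, c) = (M + c)/8 = M/8 + c/8)
s(P, R) = 93/4 + P/8 (s(P, R) = ((1 + (-5)²)/8 + P/8) + 20 = ((1 + 25)/8 + P/8) + 20 = ((⅛)*26 + P/8) + 20 = (13/4 + P/8) + 20 = 93/4 + P/8)
s(34, 39)*F(-11, -8) = (93/4 + (⅛)*34)*22 = (93/4 + 17/4)*22 = (55/2)*22 = 605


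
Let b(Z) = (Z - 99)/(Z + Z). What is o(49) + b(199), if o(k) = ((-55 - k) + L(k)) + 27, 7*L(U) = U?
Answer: -13880/199 ≈ -69.749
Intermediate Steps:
L(U) = U/7
b(Z) = (-99 + Z)/(2*Z) (b(Z) = (-99 + Z)/((2*Z)) = (-99 + Z)*(1/(2*Z)) = (-99 + Z)/(2*Z))
o(k) = -28 - 6*k/7 (o(k) = ((-55 - k) + k/7) + 27 = (-55 - 6*k/7) + 27 = -28 - 6*k/7)
o(49) + b(199) = (-28 - 6/7*49) + (½)*(-99 + 199)/199 = (-28 - 42) + (½)*(1/199)*100 = -70 + 50/199 = -13880/199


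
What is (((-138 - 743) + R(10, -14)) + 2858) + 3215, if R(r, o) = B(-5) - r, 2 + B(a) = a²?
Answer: 5205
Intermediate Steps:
B(a) = -2 + a²
R(r, o) = 23 - r (R(r, o) = (-2 + (-5)²) - r = (-2 + 25) - r = 23 - r)
(((-138 - 743) + R(10, -14)) + 2858) + 3215 = (((-138 - 743) + (23 - 1*10)) + 2858) + 3215 = ((-881 + (23 - 10)) + 2858) + 3215 = ((-881 + 13) + 2858) + 3215 = (-868 + 2858) + 3215 = 1990 + 3215 = 5205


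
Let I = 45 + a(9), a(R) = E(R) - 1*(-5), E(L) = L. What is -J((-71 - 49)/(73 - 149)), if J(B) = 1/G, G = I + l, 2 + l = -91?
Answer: 1/34 ≈ 0.029412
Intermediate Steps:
l = -93 (l = -2 - 91 = -93)
a(R) = 5 + R (a(R) = R - 1*(-5) = R + 5 = 5 + R)
I = 59 (I = 45 + (5 + 9) = 45 + 14 = 59)
G = -34 (G = 59 - 93 = -34)
J(B) = -1/34 (J(B) = 1/(-34) = -1/34)
-J((-71 - 49)/(73 - 149)) = -1*(-1/34) = 1/34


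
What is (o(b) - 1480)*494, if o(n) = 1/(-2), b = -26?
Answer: -731367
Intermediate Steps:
o(n) = -1/2
(o(b) - 1480)*494 = (-1/2 - 1480)*494 = -2961/2*494 = -731367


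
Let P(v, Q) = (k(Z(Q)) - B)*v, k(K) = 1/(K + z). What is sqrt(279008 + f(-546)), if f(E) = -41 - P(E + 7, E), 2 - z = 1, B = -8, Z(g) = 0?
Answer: sqrt(283818) ≈ 532.75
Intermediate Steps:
z = 1 (z = 2 - 1*1 = 2 - 1 = 1)
k(K) = 1/(1 + K) (k(K) = 1/(K + 1) = 1/(1 + K))
P(v, Q) = 9*v (P(v, Q) = (1/(1 + 0) - 1*(-8))*v = (1/1 + 8)*v = (1 + 8)*v = 9*v)
f(E) = -104 - 9*E (f(E) = -41 - 9*(E + 7) = -41 - 9*(7 + E) = -41 - (63 + 9*E) = -41 + (-63 - 9*E) = -104 - 9*E)
sqrt(279008 + f(-546)) = sqrt(279008 + (-104 - 9*(-546))) = sqrt(279008 + (-104 + 4914)) = sqrt(279008 + 4810) = sqrt(283818)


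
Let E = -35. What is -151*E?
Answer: 5285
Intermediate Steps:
-151*E = -151*(-35) = 5285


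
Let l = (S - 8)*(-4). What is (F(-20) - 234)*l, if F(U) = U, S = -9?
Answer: -17272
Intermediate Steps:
l = 68 (l = (-9 - 8)*(-4) = -17*(-4) = 68)
(F(-20) - 234)*l = (-20 - 234)*68 = -254*68 = -17272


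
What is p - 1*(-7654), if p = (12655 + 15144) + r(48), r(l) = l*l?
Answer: 37757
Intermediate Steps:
r(l) = l²
p = 30103 (p = (12655 + 15144) + 48² = 27799 + 2304 = 30103)
p - 1*(-7654) = 30103 - 1*(-7654) = 30103 + 7654 = 37757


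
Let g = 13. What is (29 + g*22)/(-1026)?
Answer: -35/114 ≈ -0.30702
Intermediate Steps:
(29 + g*22)/(-1026) = (29 + 13*22)/(-1026) = (29 + 286)*(-1/1026) = 315*(-1/1026) = -35/114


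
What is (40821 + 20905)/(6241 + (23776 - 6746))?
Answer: 61726/23271 ≈ 2.6525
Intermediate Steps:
(40821 + 20905)/(6241 + (23776 - 6746)) = 61726/(6241 + 17030) = 61726/23271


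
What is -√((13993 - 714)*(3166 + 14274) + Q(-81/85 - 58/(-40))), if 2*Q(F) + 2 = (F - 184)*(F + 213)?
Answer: -√107076197161002/680 ≈ -15217.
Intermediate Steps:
Q(F) = -1 + (-184 + F)*(213 + F)/2 (Q(F) = -1 + ((F - 184)*(F + 213))/2 = -1 + ((-184 + F)*(213 + F))/2 = -1 + (-184 + F)*(213 + F)/2)
-√((13993 - 714)*(3166 + 14274) + Q(-81/85 - 58/(-40))) = -√((13993 - 714)*(3166 + 14274) + (-19597 + (-81/85 - 58/(-40))²/2 + 29*(-81/85 - 58/(-40))/2)) = -√(13279*17440 + (-19597 + (-81*1/85 - 58*(-1/40))²/2 + 29*(-81*1/85 - 58*(-1/40))/2)) = -√(231585760 + (-19597 + (-81/85 + 29/20)²/2 + 29*(-81/85 + 29/20)/2)) = -√(231585760 + (-19597 + (169/340)²/2 + (29/2)*(169/340))) = -√(231585760 + (-19597 + (½)*(28561/115600) + 4901/680)) = -√(231585760 + (-19597 + 28561/231200 + 4901/680)) = -√(231585760 - 4529131499/231200) = -√(53538098580501/231200) = -√107076197161002/680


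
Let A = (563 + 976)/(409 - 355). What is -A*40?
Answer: -1140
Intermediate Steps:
A = 57/2 (A = 1539/54 = 1539*(1/54) = 57/2 ≈ 28.500)
-A*40 = -1*57/2*40 = -57/2*40 = -1140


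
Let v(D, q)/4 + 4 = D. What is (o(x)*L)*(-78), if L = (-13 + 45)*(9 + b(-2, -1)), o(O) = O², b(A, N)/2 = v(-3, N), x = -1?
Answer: 117312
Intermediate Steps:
v(D, q) = -16 + 4*D
b(A, N) = -56 (b(A, N) = 2*(-16 + 4*(-3)) = 2*(-16 - 12) = 2*(-28) = -56)
L = -1504 (L = (-13 + 45)*(9 - 56) = 32*(-47) = -1504)
(o(x)*L)*(-78) = ((-1)²*(-1504))*(-78) = (1*(-1504))*(-78) = -1504*(-78) = 117312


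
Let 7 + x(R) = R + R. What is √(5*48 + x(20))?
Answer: √273 ≈ 16.523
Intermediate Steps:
x(R) = -7 + 2*R (x(R) = -7 + (R + R) = -7 + 2*R)
√(5*48 + x(20)) = √(5*48 + (-7 + 2*20)) = √(240 + (-7 + 40)) = √(240 + 33) = √273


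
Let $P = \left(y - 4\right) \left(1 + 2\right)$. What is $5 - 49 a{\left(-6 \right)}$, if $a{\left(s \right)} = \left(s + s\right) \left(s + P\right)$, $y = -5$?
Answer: $-19399$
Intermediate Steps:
$P = -27$ ($P = \left(-5 - 4\right) \left(1 + 2\right) = \left(-9\right) 3 = -27$)
$a{\left(s \right)} = 2 s \left(-27 + s\right)$ ($a{\left(s \right)} = \left(s + s\right) \left(s - 27\right) = 2 s \left(-27 + s\right)$)
$5 - 49 a{\left(-6 \right)} = 5 - 49 \cdot 2 \left(-6\right) \left(-27 - 6\right) = 5 - 49 \cdot 2 \left(-6\right) \left(-33\right) = 5 - 19404 = -19399$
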